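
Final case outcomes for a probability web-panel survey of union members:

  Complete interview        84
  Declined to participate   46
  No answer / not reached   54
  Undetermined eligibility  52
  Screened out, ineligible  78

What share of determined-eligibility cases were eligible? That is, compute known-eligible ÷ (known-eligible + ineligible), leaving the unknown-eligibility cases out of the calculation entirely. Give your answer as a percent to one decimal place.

Eligible (known): 84 + 46 + 54 = 184
e = 184 / (184 + 78) = 184 / 262 = 0.7023

70.2%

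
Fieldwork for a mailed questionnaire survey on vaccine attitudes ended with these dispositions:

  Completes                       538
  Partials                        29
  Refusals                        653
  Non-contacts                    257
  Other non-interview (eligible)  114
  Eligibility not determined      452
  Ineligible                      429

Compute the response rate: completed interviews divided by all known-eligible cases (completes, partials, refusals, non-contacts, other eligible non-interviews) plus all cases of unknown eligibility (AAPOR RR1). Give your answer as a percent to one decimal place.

26.3%

Numerator: 538
Denominator: 538 + 29 + 653 + 257 + 114 + 452 = 2043
RR1 = 538 / 2043 = 0.2633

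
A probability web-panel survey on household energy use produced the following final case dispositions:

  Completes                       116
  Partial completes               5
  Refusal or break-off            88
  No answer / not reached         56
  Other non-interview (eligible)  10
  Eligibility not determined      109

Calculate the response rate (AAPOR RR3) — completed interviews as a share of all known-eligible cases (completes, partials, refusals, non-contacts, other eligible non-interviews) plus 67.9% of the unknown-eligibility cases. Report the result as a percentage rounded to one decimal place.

33.2%

Numerator = 116
Determined eligible = 116 + 5 + 88 + 56 + 10 = 275
e × U = 0.6790 × 109 = 74.01
Denom = 275 + 74.01 = 349.01
RR3 = 116 / 349.01 = 0.3324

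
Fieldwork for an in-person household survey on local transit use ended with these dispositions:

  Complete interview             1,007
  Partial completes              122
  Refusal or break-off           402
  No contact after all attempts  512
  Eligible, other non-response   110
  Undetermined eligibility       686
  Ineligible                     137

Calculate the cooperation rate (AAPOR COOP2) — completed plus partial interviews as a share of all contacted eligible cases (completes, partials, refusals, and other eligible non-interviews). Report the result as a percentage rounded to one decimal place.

68.8%

Numerator: 1007 + 122 = 1129
Denom: 1007 + 122 + 402 + 110 = 1641
COOP2 = 1129 / 1641 = 0.6880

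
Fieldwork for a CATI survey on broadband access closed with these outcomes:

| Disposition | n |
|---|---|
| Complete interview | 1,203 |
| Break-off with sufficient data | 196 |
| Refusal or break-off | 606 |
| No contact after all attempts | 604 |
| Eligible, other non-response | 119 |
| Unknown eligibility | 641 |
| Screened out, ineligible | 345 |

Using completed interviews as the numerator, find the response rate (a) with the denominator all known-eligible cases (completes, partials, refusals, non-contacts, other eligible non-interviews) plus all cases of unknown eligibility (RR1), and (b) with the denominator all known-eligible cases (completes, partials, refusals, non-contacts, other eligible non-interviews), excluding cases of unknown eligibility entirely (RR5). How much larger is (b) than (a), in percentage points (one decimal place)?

8.4

Numerator → 1203
Base → 1203 + 196 + 606 + 604 + 119 + 641 = 3369
RR1 = 1203 / 3369 = 0.3571
Base → 1203 + 196 + 606 + 604 + 119 = 2728
RR5 = 1203 / 2728 = 0.4410
Difference = 44.10 − 35.71 = 8.39 percentage points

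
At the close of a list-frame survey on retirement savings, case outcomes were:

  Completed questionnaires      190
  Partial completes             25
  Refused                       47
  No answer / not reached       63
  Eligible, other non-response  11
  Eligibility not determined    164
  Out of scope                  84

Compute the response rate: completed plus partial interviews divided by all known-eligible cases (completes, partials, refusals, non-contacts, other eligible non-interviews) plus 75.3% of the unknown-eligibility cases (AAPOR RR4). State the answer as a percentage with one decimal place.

Top: 190 + 25 = 215
Known eligible: 190 + 25 + 47 + 63 + 11 = 336
e × U: 0.7530 × 164 = 123.49
Denom: 336 + 123.49 = 459.49
RR4 = 215 / 459.49 = 0.4679

46.8%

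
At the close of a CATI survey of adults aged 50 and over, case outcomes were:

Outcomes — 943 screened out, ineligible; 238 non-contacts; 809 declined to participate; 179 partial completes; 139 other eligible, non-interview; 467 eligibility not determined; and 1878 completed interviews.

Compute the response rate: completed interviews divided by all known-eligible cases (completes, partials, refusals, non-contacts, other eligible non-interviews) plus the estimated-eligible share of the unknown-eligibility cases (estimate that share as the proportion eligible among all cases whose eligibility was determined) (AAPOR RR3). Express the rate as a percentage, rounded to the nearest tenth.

Num: 1878
Known eligible: 1878 + 179 + 809 + 238 + 139 = 3243
e = 3243 / (3243 + 943) = 3243 / 4186 = 0.7747
Estimated eligible among unknowns: 0.7747 × 467 = 361.78
Base: 3243 + 361.78 = 3604.78
RR3 = 1878 / 3604.78 = 0.5210

52.1%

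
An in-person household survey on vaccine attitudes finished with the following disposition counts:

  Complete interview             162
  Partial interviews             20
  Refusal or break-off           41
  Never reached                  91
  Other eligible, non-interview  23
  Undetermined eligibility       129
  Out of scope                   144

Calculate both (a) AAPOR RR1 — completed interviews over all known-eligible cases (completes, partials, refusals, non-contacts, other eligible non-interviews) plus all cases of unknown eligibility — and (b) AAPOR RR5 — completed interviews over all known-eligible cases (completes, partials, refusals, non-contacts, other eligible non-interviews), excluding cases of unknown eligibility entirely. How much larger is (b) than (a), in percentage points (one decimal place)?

Top → 162
Base → 162 + 20 + 41 + 91 + 23 + 129 = 466
RR1 = 162 / 466 = 0.3476
Base → 162 + 20 + 41 + 91 + 23 = 337
RR5 = 162 / 337 = 0.4807
Difference = 48.07 − 34.76 = 13.31 percentage points

13.3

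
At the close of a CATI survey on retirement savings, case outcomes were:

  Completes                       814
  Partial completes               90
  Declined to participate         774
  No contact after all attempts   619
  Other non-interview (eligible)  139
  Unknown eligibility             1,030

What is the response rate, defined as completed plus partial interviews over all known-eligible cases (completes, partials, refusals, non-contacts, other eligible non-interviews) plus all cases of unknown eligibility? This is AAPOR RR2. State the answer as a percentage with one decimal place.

26.1%

Numerator: 814 + 90 = 904
Denom: 814 + 90 + 774 + 619 + 139 + 1030 = 3466
RR2 = 904 / 3466 = 0.2608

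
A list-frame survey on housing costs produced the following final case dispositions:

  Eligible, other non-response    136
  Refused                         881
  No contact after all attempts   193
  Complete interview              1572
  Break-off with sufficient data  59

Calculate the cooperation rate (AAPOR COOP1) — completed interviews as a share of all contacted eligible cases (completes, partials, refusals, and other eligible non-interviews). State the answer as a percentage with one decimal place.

Num: 1572
Denom: 1572 + 59 + 881 + 136 = 2648
COOP1 = 1572 / 2648 = 0.5937

59.4%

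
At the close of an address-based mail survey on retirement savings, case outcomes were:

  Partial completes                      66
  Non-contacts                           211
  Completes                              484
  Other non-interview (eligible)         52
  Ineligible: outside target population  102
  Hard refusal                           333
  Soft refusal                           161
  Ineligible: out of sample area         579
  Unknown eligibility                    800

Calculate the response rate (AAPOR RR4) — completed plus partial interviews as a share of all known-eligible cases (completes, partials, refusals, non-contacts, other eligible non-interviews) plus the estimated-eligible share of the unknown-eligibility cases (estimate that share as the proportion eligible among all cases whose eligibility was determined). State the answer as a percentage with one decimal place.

Refusals = 333 + 161 = 494
Ineligible = 102 + 579 = 681
Top → 484 + 66 = 550
Eligible (known) → 484 + 66 + 494 + 211 + 52 = 1307
e = 1307 / (1307 + 681) = 1307 / 1988 = 0.6574
e × U → 0.6574 × 800 = 525.92
Denom → 1307 + 525.92 = 1832.92
RR4 = 550 / 1832.92 = 0.3001

30.0%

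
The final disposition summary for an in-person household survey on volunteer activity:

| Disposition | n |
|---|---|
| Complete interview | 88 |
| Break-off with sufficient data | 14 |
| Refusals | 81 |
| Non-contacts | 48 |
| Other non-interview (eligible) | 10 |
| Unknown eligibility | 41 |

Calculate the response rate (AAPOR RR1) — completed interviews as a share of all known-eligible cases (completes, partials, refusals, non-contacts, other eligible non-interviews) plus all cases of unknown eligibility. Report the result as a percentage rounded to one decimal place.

Top: 88
Denom: 88 + 14 + 81 + 48 + 10 + 41 = 282
RR1 = 88 / 282 = 0.3121

31.2%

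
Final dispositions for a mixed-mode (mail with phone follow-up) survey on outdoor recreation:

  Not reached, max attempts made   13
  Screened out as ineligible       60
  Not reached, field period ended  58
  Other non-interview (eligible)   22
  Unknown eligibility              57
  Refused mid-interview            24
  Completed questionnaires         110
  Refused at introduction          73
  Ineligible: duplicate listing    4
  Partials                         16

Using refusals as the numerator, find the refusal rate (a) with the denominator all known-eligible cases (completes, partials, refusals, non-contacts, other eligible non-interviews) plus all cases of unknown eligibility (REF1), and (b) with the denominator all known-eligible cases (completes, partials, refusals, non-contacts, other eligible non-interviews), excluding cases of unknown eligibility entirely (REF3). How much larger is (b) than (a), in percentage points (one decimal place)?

Refusal or break-off = 73 + 24 = 97
Never reached = 58 + 13 = 71
Out of scope = 60 + 4 = 64
Num: 97
Denom: 110 + 16 + 97 + 71 + 22 + 57 = 373
REF1 = 97 / 373 = 0.2601
Denom: 110 + 16 + 97 + 71 + 22 = 316
REF3 = 97 / 316 = 0.3070
Difference = 30.70 − 26.01 = 4.69 percentage points

4.7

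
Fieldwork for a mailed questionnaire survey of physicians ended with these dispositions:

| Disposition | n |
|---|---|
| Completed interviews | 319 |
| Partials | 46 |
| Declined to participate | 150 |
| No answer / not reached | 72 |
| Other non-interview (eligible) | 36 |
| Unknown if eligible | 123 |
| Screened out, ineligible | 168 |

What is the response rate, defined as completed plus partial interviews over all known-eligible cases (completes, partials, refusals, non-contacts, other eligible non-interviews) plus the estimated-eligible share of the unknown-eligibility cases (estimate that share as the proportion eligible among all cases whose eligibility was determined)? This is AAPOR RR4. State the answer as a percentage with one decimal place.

Top → 319 + 46 = 365
Determined eligible → 319 + 46 + 150 + 72 + 36 = 623
e = 623 / (623 + 168) = 623 / 791 = 0.7876
Eligible share of unknowns → 0.7876 × 123 = 96.87
Denom → 623 + 96.87 = 719.87
RR4 = 365 / 719.87 = 0.5070

50.7%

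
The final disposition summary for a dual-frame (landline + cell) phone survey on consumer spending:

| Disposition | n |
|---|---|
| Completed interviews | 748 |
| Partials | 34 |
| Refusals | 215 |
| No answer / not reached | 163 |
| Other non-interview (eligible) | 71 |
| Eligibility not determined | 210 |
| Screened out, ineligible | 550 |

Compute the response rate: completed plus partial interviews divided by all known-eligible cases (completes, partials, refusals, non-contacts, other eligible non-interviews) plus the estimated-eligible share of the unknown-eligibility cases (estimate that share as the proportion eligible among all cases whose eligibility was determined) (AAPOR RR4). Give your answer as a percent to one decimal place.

56.8%

Numerator → 748 + 34 = 782
Eligible (known) → 748 + 34 + 215 + 163 + 71 = 1231
e = 1231 / (1231 + 550) = 1231 / 1781 = 0.6912
Eligible share of unknowns → 0.6912 × 210 = 145.15
Base → 1231 + 145.15 = 1376.15
RR4 = 782 / 1376.15 = 0.5683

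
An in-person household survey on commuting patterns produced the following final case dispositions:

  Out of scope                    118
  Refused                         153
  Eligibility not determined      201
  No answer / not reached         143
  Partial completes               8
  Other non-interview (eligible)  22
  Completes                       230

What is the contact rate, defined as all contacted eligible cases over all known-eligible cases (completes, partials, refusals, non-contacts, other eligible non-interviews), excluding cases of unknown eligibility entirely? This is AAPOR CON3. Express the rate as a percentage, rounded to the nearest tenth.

Top: 230 + 8 + 153 + 22 = 413
Denominator: 230 + 8 + 153 + 143 + 22 = 556
CON3 = 413 / 556 = 0.7428

74.3%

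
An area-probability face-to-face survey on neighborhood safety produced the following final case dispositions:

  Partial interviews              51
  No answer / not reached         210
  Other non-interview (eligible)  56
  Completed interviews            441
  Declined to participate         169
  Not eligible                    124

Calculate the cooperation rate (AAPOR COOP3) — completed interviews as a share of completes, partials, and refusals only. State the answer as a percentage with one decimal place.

66.7%

Top = 441
Denominator = 441 + 51 + 169 = 661
COOP3 = 441 / 661 = 0.6672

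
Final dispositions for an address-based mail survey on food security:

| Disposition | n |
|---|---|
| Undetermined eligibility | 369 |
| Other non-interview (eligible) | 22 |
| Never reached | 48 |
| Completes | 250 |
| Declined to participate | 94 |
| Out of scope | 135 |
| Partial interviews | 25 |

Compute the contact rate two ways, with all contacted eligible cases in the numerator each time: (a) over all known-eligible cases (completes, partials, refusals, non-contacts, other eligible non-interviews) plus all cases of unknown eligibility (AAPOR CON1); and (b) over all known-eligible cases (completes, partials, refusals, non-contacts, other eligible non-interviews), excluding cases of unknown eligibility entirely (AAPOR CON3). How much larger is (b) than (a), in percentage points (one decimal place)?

Numerator → 250 + 25 + 94 + 22 = 391
Denominator → 250 + 25 + 94 + 48 + 22 + 369 = 808
CON1 = 391 / 808 = 0.4839
Denominator → 250 + 25 + 94 + 48 + 22 = 439
CON3 = 391 / 439 = 0.8907
Difference = 89.07 − 48.39 = 40.68 percentage points

40.7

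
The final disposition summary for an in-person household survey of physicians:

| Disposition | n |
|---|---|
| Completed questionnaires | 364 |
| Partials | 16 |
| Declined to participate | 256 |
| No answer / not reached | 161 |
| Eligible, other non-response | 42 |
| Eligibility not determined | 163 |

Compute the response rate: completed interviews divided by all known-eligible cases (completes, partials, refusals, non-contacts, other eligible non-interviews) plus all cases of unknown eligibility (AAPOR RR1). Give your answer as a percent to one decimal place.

36.3%

Top = 364
Denom = 364 + 16 + 256 + 161 + 42 + 163 = 1002
RR1 = 364 / 1002 = 0.3633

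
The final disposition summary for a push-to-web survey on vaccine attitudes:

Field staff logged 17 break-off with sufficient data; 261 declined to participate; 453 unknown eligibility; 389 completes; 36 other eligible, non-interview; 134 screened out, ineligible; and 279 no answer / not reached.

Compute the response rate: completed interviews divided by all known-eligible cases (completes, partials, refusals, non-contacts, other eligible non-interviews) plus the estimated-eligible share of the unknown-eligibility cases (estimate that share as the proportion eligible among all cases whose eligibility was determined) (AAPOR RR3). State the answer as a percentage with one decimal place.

Num = 389
Known eligible = 389 + 17 + 261 + 279 + 36 = 982
e = 982 / (982 + 134) = 982 / 1116 = 0.8799
Eligible share of unknowns = 0.8799 × 453 = 398.59
Denom = 982 + 398.59 = 1380.59
RR3 = 389 / 1380.59 = 0.2818

28.2%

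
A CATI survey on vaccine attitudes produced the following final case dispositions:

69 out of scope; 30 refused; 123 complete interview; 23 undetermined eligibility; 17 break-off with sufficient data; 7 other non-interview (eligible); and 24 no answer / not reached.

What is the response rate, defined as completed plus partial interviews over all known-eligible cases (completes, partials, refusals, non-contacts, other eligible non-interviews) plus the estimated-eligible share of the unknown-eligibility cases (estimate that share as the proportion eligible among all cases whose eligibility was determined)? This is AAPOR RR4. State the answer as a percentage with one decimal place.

Num → 123 + 17 = 140
Determined eligible → 123 + 17 + 30 + 24 + 7 = 201
e = 201 / (201 + 69) = 201 / 270 = 0.7444
Eligible share of unknowns → 0.7444 × 23 = 17.12
Denominator → 201 + 17.12 = 218.12
RR4 = 140 / 218.12 = 0.6418

64.2%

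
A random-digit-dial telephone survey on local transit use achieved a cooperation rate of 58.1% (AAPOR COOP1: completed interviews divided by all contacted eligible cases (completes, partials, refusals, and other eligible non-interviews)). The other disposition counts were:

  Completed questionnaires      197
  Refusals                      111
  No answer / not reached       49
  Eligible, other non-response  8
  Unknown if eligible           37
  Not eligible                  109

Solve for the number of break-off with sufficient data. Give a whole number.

23

COOP1 = 197 / D = 0.581
D = 197 / 0.581 = 339.1
Rest of base = 316
break-off with sufficient data = 339.1 − 316 ≈ 23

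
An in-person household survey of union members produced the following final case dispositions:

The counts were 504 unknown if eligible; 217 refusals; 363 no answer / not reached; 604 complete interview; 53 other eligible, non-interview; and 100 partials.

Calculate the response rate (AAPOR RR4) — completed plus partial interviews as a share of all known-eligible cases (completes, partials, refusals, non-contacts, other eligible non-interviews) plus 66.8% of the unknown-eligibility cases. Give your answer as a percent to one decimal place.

Numerator: 604 + 100 = 704
Determined eligible: 604 + 100 + 217 + 363 + 53 = 1337
e × U: 0.6680 × 504 = 336.67
Denom: 1337 + 336.67 = 1673.67
RR4 = 704 / 1673.67 = 0.4206

42.1%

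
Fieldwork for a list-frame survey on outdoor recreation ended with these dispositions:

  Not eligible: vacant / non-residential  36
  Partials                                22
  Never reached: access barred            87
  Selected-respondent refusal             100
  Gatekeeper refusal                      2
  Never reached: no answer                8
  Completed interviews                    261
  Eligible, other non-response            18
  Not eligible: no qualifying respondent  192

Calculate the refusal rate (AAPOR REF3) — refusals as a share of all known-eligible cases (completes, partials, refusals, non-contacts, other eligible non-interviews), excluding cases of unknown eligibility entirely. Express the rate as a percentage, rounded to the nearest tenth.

20.5%

Refusals = 2 + 100 = 102
Never reached = 8 + 87 = 95
Screened out, ineligible = 192 + 36 = 228
Num → 102
Denom → 261 + 22 + 102 + 95 + 18 = 498
REF3 = 102 / 498 = 0.2048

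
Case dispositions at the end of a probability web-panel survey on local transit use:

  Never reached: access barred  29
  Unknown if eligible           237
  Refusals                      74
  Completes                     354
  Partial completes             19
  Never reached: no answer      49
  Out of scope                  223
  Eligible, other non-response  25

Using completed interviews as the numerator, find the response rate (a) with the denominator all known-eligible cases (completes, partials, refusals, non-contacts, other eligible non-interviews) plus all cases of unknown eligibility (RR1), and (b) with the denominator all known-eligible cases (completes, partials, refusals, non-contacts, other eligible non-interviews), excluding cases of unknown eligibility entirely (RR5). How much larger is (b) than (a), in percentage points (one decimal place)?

Non-contacts = 49 + 29 = 78
Num = 354
Denom = 354 + 19 + 74 + 78 + 25 + 237 = 787
RR1 = 354 / 787 = 0.4498
Denom = 354 + 19 + 74 + 78 + 25 = 550
RR5 = 354 / 550 = 0.6436
Difference = 64.36 − 44.98 = 19.38 percentage points

19.4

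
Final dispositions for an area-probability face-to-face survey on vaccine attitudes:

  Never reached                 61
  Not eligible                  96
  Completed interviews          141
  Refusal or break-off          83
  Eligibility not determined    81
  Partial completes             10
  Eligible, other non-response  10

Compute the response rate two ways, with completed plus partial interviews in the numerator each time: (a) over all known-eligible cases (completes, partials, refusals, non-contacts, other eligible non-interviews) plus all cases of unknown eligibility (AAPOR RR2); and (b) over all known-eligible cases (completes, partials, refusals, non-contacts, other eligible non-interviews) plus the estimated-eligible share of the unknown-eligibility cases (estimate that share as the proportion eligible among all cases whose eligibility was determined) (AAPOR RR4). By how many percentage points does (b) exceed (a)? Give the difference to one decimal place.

Num → 141 + 10 = 151
Denominator → 141 + 10 + 83 + 61 + 10 + 81 = 386
RR2 = 151 / 386 = 0.3912
Eligible (known) → 141 + 10 + 83 + 61 + 10 = 305
e = 305 / (305 + 96) = 305 / 401 = 0.7606
e × U → 0.7606 × 81 = 61.61
Denominator → 305 + 61.61 = 366.61
RR4 = 151 / 366.61 = 0.4119
Difference = 41.19 − 39.12 = 2.07 percentage points

2.1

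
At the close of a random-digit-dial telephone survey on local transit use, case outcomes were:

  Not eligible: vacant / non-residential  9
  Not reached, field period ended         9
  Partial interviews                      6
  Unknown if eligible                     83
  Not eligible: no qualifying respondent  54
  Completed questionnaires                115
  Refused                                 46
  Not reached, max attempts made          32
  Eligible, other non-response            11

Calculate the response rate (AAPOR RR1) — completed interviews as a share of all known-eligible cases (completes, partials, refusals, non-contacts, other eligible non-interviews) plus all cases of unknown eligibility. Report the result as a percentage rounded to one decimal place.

38.1%

Never reached = 9 + 32 = 41
Ineligible = 54 + 9 = 63
Top = 115
Base = 115 + 6 + 46 + 41 + 11 + 83 = 302
RR1 = 115 / 302 = 0.3808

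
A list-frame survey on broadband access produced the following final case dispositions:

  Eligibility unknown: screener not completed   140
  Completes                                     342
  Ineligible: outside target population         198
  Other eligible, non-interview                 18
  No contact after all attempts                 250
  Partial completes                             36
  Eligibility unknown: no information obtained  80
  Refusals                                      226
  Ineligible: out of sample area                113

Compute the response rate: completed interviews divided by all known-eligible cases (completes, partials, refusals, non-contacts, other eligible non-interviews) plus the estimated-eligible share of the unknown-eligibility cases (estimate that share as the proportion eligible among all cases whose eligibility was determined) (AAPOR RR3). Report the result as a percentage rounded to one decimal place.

Unknown eligibility = 140 + 80 = 220
Ineligible = 198 + 113 = 311
Num → 342
Known eligible → 342 + 36 + 226 + 250 + 18 = 872
e = 872 / (872 + 311) = 872 / 1183 = 0.7371
Eligible share of unknowns → 0.7371 × 220 = 162.16
Base → 872 + 162.16 = 1034.16
RR3 = 342 / 1034.16 = 0.3307

33.1%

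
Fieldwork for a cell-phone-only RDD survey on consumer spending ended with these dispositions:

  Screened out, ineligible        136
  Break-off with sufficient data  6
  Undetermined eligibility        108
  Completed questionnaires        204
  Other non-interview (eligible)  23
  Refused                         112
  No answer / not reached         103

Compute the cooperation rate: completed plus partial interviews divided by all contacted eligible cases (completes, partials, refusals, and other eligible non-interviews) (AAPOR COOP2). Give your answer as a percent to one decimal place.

Top: 204 + 6 = 210
Denom: 204 + 6 + 112 + 23 = 345
COOP2 = 210 / 345 = 0.6087

60.9%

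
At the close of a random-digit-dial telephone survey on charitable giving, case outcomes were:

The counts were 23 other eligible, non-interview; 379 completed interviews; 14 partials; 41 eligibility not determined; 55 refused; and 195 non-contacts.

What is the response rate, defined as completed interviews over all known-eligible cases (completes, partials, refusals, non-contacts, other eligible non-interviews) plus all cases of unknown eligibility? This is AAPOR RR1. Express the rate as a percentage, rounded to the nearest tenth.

Top → 379
Denom → 379 + 14 + 55 + 195 + 23 + 41 = 707
RR1 = 379 / 707 = 0.5361

53.6%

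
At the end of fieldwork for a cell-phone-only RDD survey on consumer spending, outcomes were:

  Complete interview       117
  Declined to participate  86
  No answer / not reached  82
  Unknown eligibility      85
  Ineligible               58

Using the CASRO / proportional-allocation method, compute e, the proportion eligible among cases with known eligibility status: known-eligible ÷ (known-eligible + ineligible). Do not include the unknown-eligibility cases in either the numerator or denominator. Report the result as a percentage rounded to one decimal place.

Determined eligible: 117 + 86 + 82 = 285
e = 285 / (285 + 58) = 285 / 343 = 0.8309

83.1%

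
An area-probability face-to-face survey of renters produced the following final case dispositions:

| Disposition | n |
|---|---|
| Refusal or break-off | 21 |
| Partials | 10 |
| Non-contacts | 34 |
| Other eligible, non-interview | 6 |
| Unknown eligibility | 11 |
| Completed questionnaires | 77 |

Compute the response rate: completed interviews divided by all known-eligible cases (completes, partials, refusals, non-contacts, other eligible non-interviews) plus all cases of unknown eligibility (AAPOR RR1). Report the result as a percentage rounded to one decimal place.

Top: 77
Denom: 77 + 10 + 21 + 34 + 6 + 11 = 159
RR1 = 77 / 159 = 0.4843

48.4%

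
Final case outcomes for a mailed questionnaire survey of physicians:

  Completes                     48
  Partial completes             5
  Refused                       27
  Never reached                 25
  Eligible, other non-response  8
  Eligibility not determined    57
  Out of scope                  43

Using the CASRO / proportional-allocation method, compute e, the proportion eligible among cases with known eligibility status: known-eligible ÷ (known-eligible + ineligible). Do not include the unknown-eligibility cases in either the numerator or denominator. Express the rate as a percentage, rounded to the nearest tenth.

Eligible (known) → 48 + 5 + 27 + 25 + 8 = 113
e = 113 / (113 + 43) = 113 / 156 = 0.7244

72.4%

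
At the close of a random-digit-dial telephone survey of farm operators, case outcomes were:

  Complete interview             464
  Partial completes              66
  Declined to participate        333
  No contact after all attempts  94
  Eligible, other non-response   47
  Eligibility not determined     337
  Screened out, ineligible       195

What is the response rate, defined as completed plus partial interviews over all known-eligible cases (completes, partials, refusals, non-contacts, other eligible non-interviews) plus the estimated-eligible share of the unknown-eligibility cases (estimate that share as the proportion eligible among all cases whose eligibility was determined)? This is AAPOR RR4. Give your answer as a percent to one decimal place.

41.2%

Numerator = 464 + 66 = 530
Determined eligible = 464 + 66 + 333 + 94 + 47 = 1004
e = 1004 / (1004 + 195) = 1004 / 1199 = 0.8374
Eligible share of unknowns = 0.8374 × 337 = 282.20
Base = 1004 + 282.20 = 1286.20
RR4 = 530 / 1286.20 = 0.4121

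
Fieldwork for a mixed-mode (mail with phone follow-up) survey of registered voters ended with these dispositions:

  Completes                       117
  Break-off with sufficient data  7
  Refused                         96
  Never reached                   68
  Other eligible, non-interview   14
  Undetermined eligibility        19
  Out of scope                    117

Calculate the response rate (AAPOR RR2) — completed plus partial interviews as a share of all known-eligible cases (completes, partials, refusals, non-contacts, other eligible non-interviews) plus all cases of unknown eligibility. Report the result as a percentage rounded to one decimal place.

Numerator → 117 + 7 = 124
Base → 117 + 7 + 96 + 68 + 14 + 19 = 321
RR2 = 124 / 321 = 0.3863

38.6%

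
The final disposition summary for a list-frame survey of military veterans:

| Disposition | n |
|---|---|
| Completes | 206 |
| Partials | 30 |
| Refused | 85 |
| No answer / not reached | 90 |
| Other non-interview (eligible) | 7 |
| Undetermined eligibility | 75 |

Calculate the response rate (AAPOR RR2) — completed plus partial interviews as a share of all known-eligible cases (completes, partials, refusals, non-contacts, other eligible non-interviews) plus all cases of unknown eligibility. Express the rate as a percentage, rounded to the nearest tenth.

Top: 206 + 30 = 236
Denom: 206 + 30 + 85 + 90 + 7 + 75 = 493
RR2 = 236 / 493 = 0.4787

47.9%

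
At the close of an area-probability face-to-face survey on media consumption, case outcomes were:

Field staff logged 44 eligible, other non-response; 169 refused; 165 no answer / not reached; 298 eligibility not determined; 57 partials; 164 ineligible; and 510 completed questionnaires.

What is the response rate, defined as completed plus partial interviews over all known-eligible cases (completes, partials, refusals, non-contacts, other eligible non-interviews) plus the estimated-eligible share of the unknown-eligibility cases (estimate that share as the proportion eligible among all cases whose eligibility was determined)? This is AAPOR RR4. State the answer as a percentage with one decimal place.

Top: 510 + 57 = 567
Known eligible: 510 + 57 + 169 + 165 + 44 = 945
e = 945 / (945 + 164) = 945 / 1109 = 0.8521
e × U: 0.8521 × 298 = 253.93
Denominator: 945 + 253.93 = 1198.93
RR4 = 567 / 1198.93 = 0.4729

47.3%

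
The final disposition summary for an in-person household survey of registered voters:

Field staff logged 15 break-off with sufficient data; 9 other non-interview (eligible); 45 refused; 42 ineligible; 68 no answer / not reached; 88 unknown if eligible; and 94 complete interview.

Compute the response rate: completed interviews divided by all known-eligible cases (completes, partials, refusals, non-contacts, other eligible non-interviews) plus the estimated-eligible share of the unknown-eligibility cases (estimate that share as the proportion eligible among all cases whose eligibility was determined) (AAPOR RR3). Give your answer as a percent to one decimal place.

30.8%

Top → 94
Known eligible → 94 + 15 + 45 + 68 + 9 = 231
e = 231 / (231 + 42) = 231 / 273 = 0.8462
Eligible share of unknowns → 0.8462 × 88 = 74.47
Denom → 231 + 74.47 = 305.47
RR3 = 94 / 305.47 = 0.3077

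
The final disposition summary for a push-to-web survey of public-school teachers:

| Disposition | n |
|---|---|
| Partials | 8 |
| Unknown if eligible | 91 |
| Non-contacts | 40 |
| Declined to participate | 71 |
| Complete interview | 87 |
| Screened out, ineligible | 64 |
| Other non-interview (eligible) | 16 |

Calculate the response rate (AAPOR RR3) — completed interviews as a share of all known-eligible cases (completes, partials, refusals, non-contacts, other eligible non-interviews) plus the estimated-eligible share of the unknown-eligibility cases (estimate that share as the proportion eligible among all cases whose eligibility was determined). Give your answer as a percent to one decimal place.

Num → 87
Known eligible → 87 + 8 + 71 + 40 + 16 = 222
e = 222 / (222 + 64) = 222 / 286 = 0.7762
e × U → 0.7762 × 91 = 70.63
Denom → 222 + 70.63 = 292.63
RR3 = 87 / 292.63 = 0.2973

29.7%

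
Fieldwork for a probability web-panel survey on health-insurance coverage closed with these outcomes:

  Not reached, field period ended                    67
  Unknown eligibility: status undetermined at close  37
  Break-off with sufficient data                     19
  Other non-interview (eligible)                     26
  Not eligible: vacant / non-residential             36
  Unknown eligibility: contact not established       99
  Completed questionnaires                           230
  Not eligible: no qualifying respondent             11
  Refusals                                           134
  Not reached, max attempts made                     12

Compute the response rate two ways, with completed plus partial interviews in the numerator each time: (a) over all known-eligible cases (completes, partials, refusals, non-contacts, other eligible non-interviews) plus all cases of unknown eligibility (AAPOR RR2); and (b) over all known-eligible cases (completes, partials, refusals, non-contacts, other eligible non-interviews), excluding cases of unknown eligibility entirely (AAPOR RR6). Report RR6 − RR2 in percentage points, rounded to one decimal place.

11.1

No answer / not reached = 67 + 12 = 79
Unknown eligibility = 99 + 37 = 136
Out of scope = 11 + 36 = 47
Top = 230 + 19 = 249
Base = 230 + 19 + 134 + 79 + 26 + 136 = 624
RR2 = 249 / 624 = 0.3990
Base = 230 + 19 + 134 + 79 + 26 = 488
RR6 = 249 / 488 = 0.5102
Difference = 51.02 − 39.90 = 11.12 percentage points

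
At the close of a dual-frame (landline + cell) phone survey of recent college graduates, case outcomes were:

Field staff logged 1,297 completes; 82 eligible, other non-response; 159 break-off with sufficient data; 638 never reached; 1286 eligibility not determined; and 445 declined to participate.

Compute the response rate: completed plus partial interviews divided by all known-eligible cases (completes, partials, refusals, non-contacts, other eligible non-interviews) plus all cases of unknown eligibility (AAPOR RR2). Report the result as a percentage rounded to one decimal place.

Num = 1297 + 159 = 1456
Denom = 1297 + 159 + 445 + 638 + 82 + 1286 = 3907
RR2 = 1456 / 3907 = 0.3727

37.3%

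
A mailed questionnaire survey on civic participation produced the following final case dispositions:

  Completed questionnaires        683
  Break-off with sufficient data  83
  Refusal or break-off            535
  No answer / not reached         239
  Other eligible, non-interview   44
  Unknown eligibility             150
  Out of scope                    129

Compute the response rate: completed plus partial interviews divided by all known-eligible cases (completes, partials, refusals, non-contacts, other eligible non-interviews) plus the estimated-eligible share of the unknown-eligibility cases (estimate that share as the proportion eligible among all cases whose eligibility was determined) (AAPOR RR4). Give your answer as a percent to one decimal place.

Num: 683 + 83 = 766
Known eligible: 683 + 83 + 535 + 239 + 44 = 1584
e = 1584 / (1584 + 129) = 1584 / 1713 = 0.9247
e × U: 0.9247 × 150 = 138.70
Denominator: 1584 + 138.70 = 1722.70
RR4 = 766 / 1722.70 = 0.4447

44.5%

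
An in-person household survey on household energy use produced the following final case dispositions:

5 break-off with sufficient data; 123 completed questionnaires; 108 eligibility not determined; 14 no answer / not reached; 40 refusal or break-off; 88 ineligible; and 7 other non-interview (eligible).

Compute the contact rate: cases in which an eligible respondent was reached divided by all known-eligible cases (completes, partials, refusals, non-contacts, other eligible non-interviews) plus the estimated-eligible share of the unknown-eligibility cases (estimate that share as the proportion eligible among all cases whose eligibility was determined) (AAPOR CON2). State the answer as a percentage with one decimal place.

Num = 123 + 5 + 40 + 7 = 175
Determined eligible = 123 + 5 + 40 + 14 + 7 = 189
e = 189 / (189 + 88) = 189 / 277 = 0.6823
e × U = 0.6823 × 108 = 73.69
Denominator = 189 + 73.69 = 262.69
CON2 = 175 / 262.69 = 0.6662

66.6%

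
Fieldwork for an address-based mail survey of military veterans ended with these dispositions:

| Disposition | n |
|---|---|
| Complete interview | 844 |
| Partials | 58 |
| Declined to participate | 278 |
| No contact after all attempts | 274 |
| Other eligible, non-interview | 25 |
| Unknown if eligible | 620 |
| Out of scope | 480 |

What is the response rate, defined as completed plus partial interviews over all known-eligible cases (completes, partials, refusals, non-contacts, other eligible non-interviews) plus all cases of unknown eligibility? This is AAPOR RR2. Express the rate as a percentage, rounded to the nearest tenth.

43.0%

Numerator: 844 + 58 = 902
Denom: 844 + 58 + 278 + 274 + 25 + 620 = 2099
RR2 = 902 / 2099 = 0.4297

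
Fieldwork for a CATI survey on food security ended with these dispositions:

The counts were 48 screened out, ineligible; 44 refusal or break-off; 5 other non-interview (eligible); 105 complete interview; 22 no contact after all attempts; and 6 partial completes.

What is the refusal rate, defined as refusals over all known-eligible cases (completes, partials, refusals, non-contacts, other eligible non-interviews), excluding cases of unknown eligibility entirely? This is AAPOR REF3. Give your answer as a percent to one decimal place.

Top → 44
Denominator → 105 + 6 + 44 + 22 + 5 = 182
REF3 = 44 / 182 = 0.2418

24.2%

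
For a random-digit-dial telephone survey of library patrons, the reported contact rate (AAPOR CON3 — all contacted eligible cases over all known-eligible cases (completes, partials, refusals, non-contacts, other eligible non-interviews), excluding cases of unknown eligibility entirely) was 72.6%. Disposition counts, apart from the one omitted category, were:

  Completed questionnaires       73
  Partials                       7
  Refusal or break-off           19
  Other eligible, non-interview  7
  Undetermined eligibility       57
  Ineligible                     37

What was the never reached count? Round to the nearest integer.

40

Num → 73 + 7 + 19 + 7 = 106
CON3 = 106 / D = 0.726
D = 106 / 0.726 = 146.0
Rest of base = 106
never reached = 146.0 − 106 ≈ 40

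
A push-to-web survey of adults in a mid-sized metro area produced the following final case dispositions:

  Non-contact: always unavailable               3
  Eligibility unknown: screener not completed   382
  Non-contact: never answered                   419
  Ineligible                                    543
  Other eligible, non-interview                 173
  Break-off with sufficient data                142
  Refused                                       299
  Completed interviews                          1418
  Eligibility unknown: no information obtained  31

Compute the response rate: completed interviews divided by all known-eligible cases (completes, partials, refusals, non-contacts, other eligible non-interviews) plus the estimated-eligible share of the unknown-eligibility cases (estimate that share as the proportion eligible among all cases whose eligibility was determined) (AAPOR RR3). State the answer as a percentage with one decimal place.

50.8%

No contact after all attempts = 419 + 3 = 422
Undetermined eligibility = 382 + 31 = 413
Top → 1418
Known eligible → 1418 + 142 + 299 + 422 + 173 = 2454
e = 2454 / (2454 + 543) = 2454 / 2997 = 0.8188
e × U → 0.8188 × 413 = 338.16
Denominator → 2454 + 338.16 = 2792.16
RR3 = 1418 / 2792.16 = 0.5079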